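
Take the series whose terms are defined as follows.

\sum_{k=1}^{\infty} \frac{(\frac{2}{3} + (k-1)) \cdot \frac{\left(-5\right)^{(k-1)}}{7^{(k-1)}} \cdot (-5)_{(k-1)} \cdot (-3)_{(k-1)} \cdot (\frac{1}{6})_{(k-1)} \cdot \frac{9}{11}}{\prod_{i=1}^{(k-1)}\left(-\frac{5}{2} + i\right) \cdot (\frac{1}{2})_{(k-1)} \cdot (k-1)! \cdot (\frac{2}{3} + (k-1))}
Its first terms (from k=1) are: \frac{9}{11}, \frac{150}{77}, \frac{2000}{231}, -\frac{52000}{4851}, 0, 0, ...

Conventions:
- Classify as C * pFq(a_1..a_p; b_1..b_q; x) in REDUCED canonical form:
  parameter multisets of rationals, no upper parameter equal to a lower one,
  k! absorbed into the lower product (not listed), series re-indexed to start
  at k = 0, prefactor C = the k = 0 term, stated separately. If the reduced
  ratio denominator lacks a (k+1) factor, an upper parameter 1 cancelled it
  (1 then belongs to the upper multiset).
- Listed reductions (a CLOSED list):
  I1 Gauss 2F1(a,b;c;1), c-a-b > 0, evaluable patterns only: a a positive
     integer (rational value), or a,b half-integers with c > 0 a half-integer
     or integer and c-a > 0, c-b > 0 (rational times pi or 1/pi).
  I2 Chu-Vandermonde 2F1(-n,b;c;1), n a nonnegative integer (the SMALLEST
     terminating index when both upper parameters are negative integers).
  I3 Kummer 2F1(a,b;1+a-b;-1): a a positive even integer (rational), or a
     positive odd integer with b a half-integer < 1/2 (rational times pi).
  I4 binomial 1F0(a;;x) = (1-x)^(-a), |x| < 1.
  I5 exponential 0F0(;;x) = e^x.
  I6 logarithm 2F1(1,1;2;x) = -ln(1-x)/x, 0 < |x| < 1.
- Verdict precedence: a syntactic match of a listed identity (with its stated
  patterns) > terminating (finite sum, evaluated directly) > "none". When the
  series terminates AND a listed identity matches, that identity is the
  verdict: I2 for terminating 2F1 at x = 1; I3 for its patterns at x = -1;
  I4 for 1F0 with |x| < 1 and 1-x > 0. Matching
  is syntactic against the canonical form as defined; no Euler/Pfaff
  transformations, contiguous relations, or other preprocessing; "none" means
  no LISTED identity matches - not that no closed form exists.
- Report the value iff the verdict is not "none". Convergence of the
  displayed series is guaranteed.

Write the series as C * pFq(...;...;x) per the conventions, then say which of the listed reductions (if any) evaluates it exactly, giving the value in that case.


Key observation: x = -\frac{5}{7} and k + 2/3 divides numerator and denominator alike; C = 9/11, x = -5/7 after cancelling.
Term ratio: r(k) = -\frac{5}{7} * (k-5) (k-3) (k+\frac{1}{6}) / [(k-\frac{3}{2}) (k+\frac{1}{2}) (k+1)] - rational in k. x = -\frac{5}{7}; t_0 = \frac{9}{11}; negate the roots.

Canonical form: C = \frac{9}{11} times 3F2 with upper {-5, -3, \frac{1}{6}}, lower {-\frac{3}{2}, \frac{1}{2}}, x = -\frac{5}{7}. Verdict: terminating. (-3)_k vanishes past k = 3, leaving a 4-term sum, computed directly. Hence: \frac{3419}{4851}.


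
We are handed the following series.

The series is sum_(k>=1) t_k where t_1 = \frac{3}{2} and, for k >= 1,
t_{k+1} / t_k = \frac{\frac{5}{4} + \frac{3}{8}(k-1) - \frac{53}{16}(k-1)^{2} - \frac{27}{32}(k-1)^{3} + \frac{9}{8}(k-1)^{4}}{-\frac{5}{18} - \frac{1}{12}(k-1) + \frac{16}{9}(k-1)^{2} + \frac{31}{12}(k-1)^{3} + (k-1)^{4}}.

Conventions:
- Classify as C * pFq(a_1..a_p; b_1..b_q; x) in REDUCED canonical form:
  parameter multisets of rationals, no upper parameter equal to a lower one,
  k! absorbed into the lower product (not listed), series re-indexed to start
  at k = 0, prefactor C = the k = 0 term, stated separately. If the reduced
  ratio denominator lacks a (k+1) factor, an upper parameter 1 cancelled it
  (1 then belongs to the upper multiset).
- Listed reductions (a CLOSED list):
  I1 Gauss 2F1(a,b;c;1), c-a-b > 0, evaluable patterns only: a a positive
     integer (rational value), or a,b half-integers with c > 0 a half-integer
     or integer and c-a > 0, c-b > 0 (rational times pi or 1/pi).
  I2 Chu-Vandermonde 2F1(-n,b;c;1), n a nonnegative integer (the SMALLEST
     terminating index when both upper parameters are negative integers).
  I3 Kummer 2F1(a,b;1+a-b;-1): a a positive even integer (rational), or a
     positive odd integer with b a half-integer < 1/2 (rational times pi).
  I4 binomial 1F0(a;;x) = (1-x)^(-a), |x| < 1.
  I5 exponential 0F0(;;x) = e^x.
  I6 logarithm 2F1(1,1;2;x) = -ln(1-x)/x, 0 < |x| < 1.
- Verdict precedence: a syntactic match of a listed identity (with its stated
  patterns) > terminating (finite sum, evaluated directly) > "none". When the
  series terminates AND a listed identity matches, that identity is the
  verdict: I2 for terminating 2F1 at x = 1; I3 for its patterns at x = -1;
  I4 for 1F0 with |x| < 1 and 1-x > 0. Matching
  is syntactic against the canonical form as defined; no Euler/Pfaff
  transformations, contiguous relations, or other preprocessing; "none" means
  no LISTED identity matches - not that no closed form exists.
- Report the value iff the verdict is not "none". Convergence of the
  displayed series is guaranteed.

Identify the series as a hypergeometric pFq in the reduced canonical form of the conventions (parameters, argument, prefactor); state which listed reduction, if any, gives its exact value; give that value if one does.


The series (x = \frac{9}{8}) is 2F1: upper {-2, -\frac{2}{3}}, lower {-\frac{1}{3}}, prefactor \frac{3}{2}. Verdict: terminating. With -2 upstairs the series is a 3-term polynomial sum; evaluated term by term. Value: -\frac{429}{128}.

Key step: t_0 = \frac{3}{2} here, and the parameter 5/4 appears in both the upper and lower lists and cancels (alongside the other common factor).
Adjacent-term ratio: r(k) = \frac{9}{8} * (k-2) (k-\frac{2}{3}) / [(k-\frac{1}{3}) (k+1)] - poly over poly, x = \frac{9}{8} from leading terms; C = \frac{3}{2} at k = 0.


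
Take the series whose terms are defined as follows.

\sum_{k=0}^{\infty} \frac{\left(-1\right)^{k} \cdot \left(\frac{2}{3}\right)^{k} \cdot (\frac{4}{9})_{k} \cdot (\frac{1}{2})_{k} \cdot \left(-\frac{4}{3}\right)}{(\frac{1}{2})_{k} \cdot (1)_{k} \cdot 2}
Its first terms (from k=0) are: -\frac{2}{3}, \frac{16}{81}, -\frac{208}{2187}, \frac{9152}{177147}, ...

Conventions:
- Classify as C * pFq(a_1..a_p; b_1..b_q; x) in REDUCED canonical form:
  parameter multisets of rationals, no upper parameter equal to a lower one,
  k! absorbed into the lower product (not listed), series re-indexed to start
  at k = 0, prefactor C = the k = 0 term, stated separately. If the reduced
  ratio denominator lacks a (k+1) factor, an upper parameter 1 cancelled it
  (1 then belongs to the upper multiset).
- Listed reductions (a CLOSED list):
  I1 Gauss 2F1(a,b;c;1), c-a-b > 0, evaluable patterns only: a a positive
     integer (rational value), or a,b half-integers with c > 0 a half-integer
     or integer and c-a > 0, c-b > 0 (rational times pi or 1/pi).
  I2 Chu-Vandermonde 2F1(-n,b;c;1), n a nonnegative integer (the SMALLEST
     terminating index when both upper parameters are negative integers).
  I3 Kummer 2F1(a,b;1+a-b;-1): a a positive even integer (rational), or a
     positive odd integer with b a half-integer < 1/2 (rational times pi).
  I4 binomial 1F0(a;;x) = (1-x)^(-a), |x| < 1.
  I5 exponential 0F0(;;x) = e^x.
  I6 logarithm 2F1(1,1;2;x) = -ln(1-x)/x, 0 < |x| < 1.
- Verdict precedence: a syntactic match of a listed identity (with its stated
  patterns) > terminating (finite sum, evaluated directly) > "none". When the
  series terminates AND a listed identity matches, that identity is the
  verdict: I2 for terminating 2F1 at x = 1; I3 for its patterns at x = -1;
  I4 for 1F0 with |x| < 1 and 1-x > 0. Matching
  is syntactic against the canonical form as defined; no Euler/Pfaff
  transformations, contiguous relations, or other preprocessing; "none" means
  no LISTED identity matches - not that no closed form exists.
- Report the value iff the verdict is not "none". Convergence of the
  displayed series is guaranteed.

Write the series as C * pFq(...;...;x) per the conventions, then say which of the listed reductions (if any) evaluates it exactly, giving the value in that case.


Reduced: x = -\frac{2}{3}, 1F0, upper = {\frac{4}{9}}, lower = {-}, C = -\frac{2}{3}. Verdict: binomial (I4) fires (the 1F0 binomial series: exponent -4/9, x = -\frac{2}{3}). Its exact value is \left(-\frac{2}{3}\right) \cdot \left(\frac{5}{3}\right)^{-\frac{4}{9}}.

The tell: with t_0 = -\frac{2}{3}, the constant factors (prefactor -2/3) combine into one prefactor.
Step ratio: r(k) = -\frac{2}{3} * (k+\frac{4}{9}) / [(k+1)] - poly over poly, x = -\frac{2}{3} from leading terms; C = -\frac{2}{3} at k = 0.


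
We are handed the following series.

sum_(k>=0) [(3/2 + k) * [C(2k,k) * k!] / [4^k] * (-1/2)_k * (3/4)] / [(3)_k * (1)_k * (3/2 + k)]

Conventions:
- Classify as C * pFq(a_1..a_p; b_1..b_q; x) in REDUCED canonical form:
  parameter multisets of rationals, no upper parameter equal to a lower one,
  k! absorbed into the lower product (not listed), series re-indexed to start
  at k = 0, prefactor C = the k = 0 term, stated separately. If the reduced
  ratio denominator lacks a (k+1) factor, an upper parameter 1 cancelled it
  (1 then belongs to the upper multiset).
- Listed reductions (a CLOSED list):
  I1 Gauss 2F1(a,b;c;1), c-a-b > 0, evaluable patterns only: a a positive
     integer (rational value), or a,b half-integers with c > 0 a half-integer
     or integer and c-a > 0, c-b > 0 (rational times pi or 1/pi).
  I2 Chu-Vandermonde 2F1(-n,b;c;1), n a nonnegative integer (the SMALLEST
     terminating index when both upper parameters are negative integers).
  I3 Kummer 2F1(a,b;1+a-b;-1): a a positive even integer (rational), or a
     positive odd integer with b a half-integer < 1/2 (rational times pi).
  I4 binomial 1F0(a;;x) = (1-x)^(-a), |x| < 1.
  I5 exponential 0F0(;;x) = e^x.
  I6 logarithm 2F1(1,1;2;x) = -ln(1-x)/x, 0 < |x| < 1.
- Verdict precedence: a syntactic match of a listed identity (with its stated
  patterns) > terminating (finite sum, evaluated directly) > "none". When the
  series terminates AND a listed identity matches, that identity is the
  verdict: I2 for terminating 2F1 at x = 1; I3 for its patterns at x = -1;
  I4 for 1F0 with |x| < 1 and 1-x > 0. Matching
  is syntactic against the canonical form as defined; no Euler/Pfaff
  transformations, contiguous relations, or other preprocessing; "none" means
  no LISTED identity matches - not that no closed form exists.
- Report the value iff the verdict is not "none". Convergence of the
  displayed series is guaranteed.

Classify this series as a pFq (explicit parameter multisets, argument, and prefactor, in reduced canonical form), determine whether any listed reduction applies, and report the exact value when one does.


The series (x = 1) is 2F1: upper {-1/2, 1/2}, lower {3}, prefactor 3/4. Verdict: Gauss's theorem I1 (half-integer case) fires (x = 1; upper {-1/2, 1/2} half-integers, c = 3 in the evaluable pattern). Sum: (32/15) / pi.

The tell: from the first term 3/4: (1)_k (C = 3/4) is k! itself.
Ratio: r(k) = 1 * (k-1/2) (k+1/2) / [(k+3) (k+1)] - poly over poly, x = 1 from leading terms; C = 3/4 at k = 0.


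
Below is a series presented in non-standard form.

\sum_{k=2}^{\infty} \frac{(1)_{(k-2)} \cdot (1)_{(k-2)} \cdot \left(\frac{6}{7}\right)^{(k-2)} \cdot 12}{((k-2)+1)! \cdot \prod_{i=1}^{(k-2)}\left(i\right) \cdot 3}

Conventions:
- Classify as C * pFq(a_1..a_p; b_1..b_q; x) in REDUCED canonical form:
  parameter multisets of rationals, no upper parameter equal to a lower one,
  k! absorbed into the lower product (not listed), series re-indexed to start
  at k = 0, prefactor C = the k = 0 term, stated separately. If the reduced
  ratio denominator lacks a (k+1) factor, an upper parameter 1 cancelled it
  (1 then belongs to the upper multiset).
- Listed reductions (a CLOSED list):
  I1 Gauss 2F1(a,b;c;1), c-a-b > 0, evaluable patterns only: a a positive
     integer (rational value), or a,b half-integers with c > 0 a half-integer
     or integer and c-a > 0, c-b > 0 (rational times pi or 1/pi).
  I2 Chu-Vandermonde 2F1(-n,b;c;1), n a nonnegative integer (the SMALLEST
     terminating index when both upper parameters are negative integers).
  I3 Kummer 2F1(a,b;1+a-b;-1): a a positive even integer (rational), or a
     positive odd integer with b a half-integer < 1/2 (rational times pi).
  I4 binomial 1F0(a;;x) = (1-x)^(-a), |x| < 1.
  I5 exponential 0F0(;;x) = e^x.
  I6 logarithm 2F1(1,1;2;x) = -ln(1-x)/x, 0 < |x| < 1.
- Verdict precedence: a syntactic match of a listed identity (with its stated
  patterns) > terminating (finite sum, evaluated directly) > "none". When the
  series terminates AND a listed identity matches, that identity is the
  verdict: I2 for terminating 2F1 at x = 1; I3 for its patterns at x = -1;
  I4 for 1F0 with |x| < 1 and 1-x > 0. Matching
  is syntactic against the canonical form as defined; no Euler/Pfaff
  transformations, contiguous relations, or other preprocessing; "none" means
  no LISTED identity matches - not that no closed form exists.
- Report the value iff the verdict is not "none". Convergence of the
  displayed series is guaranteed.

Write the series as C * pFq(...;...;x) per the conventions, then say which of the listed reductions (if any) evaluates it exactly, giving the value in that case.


Reduced: x = \frac{6}{7}, 2F1, upper = {1, 1}, lower = {2}, C = 4. Verdict (x = \frac{6}{7}): the logarithmic series (I6) applies (the logarithm: parameters (1,1;2), x = \frac{6}{7}). Sum: \left(-\frac{14}{3}\right) \cdot \ln\left(\frac{1}{7}\right).

Structural cue: t_0 being 4, the product of the first k integers (C = 4, x = 6/7) is k!.
Consecutive-term ratio: r(k) = \frac{6}{7} * (k+1) (k+1) / [(k+2) (k+1)] ; factor over Q: parameters, x = \frac{6}{7}, and C = 4.


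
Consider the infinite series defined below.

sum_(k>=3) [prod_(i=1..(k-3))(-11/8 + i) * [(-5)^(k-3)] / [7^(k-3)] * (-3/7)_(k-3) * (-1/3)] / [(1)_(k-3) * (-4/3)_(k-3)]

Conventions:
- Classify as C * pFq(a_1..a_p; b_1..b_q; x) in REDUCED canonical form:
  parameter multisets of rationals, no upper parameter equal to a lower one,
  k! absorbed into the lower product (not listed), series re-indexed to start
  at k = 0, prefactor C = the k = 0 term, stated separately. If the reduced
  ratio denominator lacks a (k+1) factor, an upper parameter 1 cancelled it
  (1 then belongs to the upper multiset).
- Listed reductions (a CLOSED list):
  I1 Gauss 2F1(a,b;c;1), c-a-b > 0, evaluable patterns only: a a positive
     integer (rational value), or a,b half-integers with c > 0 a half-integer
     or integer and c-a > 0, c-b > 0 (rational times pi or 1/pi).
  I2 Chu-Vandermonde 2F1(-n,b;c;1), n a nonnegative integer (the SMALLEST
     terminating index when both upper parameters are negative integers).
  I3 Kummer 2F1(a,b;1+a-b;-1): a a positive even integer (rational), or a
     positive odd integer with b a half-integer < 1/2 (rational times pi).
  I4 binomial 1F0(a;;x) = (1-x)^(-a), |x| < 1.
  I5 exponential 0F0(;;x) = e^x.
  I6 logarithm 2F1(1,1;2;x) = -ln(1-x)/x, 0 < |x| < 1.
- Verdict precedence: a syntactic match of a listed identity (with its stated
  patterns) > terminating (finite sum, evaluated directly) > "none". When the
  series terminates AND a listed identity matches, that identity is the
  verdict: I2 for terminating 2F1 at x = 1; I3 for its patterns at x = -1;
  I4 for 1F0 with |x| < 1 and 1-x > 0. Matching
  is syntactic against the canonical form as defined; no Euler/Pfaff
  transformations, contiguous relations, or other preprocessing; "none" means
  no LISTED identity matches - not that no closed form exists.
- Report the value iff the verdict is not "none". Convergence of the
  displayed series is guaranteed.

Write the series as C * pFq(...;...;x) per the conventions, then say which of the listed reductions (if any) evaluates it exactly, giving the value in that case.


Key step: t_0 being -1/3, the running product (C = -1/3, x = -5/7) telescopes to a rising factorial.
Consecutive-term ratio: r(k) = (-5/7) * (k-3/7) (k-3/8) / [(k-4/3) (k+1)] ; factor over Q: parameters, x = (-5/7), and C = -1/3.

The series (x = -5/7) is 2F1: upper {-3/7, -3/8}, lower {-4/3}, prefactor -1/3. Verdict: none - this 2F1 at x = -5/7 matches no listed pattern, and upper {-3/7, -3/8} holds no stopper.


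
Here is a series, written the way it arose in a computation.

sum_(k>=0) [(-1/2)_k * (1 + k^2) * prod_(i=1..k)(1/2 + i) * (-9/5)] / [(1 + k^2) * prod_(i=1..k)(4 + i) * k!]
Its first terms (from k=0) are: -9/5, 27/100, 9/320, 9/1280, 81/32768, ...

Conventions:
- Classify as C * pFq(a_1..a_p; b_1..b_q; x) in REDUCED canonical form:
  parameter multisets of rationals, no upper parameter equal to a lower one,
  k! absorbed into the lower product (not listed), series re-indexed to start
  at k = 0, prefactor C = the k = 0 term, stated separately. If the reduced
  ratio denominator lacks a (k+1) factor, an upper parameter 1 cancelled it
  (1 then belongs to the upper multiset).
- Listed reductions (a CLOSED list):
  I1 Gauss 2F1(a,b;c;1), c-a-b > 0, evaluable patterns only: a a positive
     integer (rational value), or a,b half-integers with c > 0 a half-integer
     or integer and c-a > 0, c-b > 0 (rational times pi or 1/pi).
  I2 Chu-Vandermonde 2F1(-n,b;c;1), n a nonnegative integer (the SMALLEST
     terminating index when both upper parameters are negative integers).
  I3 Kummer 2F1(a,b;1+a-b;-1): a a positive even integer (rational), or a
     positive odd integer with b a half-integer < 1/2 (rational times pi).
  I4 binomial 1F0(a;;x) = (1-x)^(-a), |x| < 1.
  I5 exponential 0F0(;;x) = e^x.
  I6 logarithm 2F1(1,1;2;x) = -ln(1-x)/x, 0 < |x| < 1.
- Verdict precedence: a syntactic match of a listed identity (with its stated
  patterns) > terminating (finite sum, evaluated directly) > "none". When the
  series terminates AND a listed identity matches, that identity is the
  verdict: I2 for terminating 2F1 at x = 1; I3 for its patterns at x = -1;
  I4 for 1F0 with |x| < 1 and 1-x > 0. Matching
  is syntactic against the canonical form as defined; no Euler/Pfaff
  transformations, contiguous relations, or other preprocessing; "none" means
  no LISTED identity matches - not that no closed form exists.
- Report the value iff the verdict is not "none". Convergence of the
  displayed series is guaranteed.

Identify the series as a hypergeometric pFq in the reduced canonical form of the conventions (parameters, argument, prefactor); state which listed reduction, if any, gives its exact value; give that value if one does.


Prefactor -9/5, argument 1: 2F1 with upper {-1/2, 3/2} over lower {5}. Verdict: Gauss's theorem I1 (half-integer case) matches (x = 1; upper {-1/2, 3/2} half-integers, c = 5 in the evaluable pattern). Its exact value is (-4096/875) / pi.

First insight: with t_0 = -9/5, the lower running product (C = -9/5, x = 1) is a rising factorial.
Adjacent-term ratio: r(k) = 1 * (k-1/2) (k+3/2) / [(k+5) (k+1)] ; factor over Q: parameters, x = 1, and C = -9/5.


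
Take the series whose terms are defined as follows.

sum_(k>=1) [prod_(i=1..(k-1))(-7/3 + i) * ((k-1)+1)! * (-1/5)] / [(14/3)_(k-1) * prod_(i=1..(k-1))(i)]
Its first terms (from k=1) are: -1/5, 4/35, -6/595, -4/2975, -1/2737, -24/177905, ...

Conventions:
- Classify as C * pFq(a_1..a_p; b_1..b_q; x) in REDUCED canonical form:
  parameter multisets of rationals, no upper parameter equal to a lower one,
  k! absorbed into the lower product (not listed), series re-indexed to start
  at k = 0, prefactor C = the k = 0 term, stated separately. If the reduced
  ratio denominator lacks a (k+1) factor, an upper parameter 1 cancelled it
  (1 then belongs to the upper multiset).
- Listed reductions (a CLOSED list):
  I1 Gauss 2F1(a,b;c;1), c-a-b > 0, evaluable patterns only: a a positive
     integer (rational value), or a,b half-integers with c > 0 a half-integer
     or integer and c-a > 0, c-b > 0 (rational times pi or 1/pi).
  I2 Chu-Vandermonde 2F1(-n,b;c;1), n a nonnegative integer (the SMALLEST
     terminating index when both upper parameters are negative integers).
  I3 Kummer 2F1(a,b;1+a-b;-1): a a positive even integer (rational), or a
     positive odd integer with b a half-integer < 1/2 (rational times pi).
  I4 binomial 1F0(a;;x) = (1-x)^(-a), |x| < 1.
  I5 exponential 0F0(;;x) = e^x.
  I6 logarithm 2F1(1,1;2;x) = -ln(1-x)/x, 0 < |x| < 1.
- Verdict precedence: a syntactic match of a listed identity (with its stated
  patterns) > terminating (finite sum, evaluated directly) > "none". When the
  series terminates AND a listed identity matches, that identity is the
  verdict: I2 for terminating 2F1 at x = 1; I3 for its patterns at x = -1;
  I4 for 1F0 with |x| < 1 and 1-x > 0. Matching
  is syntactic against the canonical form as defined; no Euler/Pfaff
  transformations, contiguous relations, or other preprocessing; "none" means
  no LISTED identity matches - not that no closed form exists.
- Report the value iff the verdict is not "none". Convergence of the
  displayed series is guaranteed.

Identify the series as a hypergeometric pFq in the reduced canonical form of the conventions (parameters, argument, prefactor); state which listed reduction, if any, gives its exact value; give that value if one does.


First insight: from the first term -1/5: the running product (C = -1/5, x = 1) telescopes to a rising factorial.
Step ratio: r(k) = 1 * (k-4/3) (k+2) / [(k+14/3) (k+1)] - rational in k. x = 1; t_0 = -1/5; negate the roots.

This is -1/5 * 2F1(-4/3, 2; 14/3; 1) in reduced canonical form. Verdict at x = 1: the Gauss summation I1 matches (x = 1: the Gamma ratio telescopes since c-a-b = 4 > 0 and a = 2 in Z>0). Its exact value is -22/225.


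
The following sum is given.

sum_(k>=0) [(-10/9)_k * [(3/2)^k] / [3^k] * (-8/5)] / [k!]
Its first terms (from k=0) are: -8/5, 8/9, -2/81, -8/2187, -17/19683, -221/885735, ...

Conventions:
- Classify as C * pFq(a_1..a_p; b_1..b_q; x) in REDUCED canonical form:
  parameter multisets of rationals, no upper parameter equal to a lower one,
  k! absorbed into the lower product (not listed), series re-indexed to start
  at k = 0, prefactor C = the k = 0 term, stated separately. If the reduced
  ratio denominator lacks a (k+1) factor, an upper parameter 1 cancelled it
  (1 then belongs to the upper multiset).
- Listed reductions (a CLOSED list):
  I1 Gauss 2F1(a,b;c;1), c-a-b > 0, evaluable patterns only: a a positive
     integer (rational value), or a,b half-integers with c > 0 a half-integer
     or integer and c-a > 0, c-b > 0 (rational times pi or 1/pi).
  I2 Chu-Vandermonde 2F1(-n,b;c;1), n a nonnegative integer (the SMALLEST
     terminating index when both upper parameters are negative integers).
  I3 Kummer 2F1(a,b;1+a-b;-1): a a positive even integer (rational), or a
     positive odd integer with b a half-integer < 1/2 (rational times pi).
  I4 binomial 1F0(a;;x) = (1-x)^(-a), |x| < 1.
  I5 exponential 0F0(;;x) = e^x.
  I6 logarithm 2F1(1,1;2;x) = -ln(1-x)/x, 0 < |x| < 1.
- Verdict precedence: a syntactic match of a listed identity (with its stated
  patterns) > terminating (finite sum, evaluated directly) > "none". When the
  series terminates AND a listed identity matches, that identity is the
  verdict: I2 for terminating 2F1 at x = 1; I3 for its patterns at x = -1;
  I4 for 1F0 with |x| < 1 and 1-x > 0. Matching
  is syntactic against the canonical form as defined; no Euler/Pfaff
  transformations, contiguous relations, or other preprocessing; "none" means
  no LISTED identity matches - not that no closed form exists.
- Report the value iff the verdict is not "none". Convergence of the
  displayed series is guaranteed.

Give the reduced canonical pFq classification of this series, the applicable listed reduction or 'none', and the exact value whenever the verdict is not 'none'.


Canonical form: C = -8/5 times 1F0 with upper {-10/9}, lower {-}, x = 1/2. Verdict (x = 1/2): the I4 binomial reduction applies (the 1F0 binomial series: exponent 10/9, x = 1/2). Sum: (-8/5) * (1/2)^(10/9).

Key observation: t_0 being -8/5, the two k-th powers (C = -8/5, x = 1/2) combine into one argument.
Consecutive-term ratio: r(k) = (1/2) * (k-10/9) / [(k+1)] - rational; roots negated = parameters, x = (1/2), C = -8/5.


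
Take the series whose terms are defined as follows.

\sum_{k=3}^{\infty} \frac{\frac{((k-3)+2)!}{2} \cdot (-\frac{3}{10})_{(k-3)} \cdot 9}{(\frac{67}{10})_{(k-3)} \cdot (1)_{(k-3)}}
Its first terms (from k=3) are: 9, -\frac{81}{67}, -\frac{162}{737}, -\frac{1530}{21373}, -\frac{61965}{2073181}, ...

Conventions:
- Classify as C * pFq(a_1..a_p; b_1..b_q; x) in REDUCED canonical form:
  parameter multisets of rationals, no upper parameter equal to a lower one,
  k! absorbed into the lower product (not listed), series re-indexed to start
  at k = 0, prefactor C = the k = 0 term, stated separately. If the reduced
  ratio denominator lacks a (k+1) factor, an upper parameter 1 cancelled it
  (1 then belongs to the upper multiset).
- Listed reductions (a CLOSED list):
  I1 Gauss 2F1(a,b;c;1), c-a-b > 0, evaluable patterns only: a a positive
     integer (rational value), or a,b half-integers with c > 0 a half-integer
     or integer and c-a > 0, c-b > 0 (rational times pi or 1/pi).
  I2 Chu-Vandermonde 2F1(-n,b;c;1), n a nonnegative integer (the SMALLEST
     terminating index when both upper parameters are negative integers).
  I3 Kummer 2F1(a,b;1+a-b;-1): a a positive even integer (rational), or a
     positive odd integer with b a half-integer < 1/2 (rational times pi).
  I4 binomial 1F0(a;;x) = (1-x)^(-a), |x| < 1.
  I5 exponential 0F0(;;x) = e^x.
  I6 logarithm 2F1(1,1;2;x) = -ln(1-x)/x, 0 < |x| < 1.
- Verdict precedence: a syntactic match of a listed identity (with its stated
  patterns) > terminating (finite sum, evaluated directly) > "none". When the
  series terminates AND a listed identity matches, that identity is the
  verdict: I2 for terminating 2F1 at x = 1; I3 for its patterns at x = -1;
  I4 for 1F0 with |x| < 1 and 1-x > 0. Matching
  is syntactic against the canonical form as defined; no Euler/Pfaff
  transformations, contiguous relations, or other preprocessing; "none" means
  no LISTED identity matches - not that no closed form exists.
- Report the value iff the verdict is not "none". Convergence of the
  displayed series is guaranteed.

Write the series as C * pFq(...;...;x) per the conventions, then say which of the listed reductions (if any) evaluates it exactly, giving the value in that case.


Canonical form: C = 9 times 2F1 with upper {-\frac{3}{10}, 3}, lower {\frac{67}{10}}, x = 1. Verdict: Gauss's theorem (I1) applies (x = 1: the Gamma ratio telescopes since c-a-b = 4 > 0 and a = 3 in Z>0). Sum: \frac{297369}{40000}.

Structural cue: t_0 being 9, (1)_k (C = 9, x = 1) is k! itself.
Ratio: r(k) = 1 * (k-\frac{3}{10}) (k+3) / [(k+\frac{67}{10}) (k+1)] - rational; roots negated = parameters, x = 1, C = 9.


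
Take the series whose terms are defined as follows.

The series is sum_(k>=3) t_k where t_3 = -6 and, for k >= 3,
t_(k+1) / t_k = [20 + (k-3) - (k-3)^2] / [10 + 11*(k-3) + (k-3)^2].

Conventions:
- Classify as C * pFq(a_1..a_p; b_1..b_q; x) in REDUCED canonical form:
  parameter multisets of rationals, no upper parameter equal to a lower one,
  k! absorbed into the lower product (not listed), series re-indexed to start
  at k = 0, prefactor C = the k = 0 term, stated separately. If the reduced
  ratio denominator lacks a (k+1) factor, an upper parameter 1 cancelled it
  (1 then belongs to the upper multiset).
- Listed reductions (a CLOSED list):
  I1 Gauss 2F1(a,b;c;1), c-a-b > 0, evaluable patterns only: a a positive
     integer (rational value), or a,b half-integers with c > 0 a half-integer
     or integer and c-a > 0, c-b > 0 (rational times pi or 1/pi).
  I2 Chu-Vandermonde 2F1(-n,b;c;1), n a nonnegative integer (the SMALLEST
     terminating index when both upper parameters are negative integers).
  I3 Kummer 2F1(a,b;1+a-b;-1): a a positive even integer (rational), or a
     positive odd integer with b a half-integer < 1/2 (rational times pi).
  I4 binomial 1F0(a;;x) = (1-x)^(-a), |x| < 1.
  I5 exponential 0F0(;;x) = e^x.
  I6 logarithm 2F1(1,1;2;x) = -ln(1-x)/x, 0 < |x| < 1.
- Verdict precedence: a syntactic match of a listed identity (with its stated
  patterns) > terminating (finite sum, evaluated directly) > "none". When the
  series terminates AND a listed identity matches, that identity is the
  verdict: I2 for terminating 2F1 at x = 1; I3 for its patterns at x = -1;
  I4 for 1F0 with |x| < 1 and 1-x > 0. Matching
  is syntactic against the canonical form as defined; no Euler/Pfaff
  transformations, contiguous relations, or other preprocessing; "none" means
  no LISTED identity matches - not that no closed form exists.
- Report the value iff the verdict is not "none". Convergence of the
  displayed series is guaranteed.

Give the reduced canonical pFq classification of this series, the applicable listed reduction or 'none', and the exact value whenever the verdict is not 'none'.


Canonical form: C = -6 times 2F1 with upper {-5, 4}, lower {10}, x = -1. Verdict: the Kummer evaluation I3 fires (x = -1; c = 10 equals 1+a-b for upper {-5, 4}: listed pattern). Hence: -36.

The tell: with t_0 = -6, roots of the ratio polynomials (C = -6, x = -1) are the negated parameters.
Consecutive-term ratio: r(k) = (-1) * (k-5) (k+4) / [(k+10) (k+1)] - rational; roots negated = parameters, x = (-1), C = -6.


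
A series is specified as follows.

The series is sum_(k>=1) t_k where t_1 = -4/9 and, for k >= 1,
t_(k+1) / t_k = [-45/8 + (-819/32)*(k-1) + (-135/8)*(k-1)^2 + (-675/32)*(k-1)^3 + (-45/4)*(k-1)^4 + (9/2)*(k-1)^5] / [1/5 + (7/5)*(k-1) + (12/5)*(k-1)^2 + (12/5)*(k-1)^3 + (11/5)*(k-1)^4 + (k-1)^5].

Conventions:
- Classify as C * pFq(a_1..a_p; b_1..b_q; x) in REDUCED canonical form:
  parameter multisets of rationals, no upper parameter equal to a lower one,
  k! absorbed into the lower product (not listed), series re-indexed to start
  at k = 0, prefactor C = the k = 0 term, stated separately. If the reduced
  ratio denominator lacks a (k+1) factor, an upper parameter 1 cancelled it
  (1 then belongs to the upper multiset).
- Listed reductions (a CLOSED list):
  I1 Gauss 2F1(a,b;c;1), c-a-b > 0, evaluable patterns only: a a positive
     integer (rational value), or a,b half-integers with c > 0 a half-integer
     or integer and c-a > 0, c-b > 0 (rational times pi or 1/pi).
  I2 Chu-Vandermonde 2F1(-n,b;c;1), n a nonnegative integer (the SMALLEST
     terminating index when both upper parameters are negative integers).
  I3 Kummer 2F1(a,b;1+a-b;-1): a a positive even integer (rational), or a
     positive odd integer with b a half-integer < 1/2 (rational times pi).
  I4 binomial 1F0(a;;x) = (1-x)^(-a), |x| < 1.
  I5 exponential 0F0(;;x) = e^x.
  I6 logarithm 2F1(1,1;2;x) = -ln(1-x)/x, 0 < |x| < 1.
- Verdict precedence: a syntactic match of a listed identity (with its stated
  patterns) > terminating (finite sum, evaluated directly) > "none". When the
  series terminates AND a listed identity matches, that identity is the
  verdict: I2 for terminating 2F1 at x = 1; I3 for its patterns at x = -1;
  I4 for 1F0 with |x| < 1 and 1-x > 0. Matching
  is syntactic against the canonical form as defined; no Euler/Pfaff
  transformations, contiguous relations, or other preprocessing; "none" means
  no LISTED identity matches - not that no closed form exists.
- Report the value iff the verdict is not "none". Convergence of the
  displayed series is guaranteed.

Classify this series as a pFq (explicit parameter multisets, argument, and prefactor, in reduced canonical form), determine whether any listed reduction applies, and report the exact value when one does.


At argument 9/2: a 3F2 with upper {-4, 1/4, 5/4}, lower {1/5, 1}, scaled by C = -4/9. Verdict: terminating - upper -4 stops the sum at k = 4; the 5 terms are added exactly. Sum: -1044067766441/6643777536.

The tell: from the first term -4/9: cancel k^2 + 1 from the displayed ratio first; then prefactor -4/9.
Adjacent-term ratio: r(k) = (9/2) * (k-4) (k+1/4) (k+5/4) / [(k+1/5) (k+1) (k+1)] - rational in k, leading ratio (9/2); with t_0 = -4/9, classification follows.


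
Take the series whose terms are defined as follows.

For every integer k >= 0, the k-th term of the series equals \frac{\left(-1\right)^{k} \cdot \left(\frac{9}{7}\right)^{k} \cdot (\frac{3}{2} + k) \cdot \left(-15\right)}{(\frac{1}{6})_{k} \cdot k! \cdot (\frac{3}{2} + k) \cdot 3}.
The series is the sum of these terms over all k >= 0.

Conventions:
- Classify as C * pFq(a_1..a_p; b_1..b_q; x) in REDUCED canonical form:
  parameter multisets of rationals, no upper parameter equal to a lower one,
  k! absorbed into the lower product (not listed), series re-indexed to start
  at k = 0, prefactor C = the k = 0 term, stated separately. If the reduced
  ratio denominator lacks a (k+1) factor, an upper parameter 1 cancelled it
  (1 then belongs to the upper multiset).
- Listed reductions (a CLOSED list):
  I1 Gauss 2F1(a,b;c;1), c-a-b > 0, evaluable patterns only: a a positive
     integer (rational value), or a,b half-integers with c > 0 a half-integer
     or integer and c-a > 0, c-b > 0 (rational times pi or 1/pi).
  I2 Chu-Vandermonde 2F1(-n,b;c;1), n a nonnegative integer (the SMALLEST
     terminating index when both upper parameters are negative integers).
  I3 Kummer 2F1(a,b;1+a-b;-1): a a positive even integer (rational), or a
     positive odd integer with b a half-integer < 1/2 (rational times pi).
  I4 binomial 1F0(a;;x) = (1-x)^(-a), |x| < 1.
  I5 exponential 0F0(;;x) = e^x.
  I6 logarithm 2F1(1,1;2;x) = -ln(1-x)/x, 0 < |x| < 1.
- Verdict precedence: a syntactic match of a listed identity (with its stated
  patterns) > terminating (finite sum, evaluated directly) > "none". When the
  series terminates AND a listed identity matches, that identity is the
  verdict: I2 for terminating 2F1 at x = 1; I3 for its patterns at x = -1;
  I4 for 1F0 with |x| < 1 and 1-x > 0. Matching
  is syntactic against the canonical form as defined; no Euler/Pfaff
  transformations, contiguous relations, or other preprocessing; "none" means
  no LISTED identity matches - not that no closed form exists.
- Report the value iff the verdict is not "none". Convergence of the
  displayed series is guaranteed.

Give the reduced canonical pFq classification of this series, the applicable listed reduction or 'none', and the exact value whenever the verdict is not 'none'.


Reduced: x = -\frac{9}{7}, 0F1, upper = {-}, lower = {\frac{1}{6}}, C = -5. Verdict: none (x = -\frac{9}{7}): each listed identity misses the multisets {-} ; {\frac{1}{6}}.

Key step: x = -\frac{9}{7} and the factor k + 3/2 cancels (top and bottom), leaving C = -5, x = -9/7.
Consecutive-term ratio: r(k) = -\frac{9}{7} * 1 / [(k+\frac{1}{6}) (k+1)] - rational; roots negated = parameters, x = -\frac{9}{7}, C = -5.


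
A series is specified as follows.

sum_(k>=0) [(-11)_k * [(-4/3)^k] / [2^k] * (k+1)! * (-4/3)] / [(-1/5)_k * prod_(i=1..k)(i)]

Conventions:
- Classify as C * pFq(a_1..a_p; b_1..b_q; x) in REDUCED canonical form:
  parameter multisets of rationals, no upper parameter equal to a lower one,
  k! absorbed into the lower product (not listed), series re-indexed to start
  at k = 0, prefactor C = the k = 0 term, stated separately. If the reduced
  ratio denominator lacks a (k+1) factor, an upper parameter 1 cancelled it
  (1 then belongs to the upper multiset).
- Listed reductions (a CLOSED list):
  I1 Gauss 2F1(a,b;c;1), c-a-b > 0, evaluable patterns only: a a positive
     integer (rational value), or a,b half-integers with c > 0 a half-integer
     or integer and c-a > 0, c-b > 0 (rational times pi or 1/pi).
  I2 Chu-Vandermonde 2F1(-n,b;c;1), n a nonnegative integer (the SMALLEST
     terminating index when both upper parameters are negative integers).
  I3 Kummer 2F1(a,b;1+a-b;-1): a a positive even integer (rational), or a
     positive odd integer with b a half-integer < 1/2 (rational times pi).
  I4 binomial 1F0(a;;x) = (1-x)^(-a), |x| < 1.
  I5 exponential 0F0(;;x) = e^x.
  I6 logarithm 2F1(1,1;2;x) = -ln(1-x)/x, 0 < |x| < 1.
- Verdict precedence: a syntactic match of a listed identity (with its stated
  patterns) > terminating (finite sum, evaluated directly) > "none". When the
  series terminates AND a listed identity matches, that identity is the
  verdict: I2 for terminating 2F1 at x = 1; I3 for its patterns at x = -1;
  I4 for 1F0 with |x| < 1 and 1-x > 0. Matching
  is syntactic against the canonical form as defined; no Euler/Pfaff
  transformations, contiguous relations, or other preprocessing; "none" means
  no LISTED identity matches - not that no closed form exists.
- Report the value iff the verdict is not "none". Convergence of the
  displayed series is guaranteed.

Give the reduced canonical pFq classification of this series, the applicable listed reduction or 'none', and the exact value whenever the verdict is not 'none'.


Canonical form: C = -4/3 times 2F1 with upper {-11, 2}, lower {-1/5}, x = -2/3. Verdict: terminating - the sum ends at index 11 because -11 is a negative integer; exact evaluation follows. Exact value: 1587968613610676/20725431363.

First insight: x = (-2/3) and the factorial ratio (C = -4/3, x = -2/3) (k+a-1)!/(a-1)! is a rising factorial (a)_k.
Consecutive-term ratio: r(k) = (-2/3) * (k-11) (k+2) / [(k-1/5) (k+1)] - rational in k. x = (-2/3); t_0 = -4/3; negate the roots.


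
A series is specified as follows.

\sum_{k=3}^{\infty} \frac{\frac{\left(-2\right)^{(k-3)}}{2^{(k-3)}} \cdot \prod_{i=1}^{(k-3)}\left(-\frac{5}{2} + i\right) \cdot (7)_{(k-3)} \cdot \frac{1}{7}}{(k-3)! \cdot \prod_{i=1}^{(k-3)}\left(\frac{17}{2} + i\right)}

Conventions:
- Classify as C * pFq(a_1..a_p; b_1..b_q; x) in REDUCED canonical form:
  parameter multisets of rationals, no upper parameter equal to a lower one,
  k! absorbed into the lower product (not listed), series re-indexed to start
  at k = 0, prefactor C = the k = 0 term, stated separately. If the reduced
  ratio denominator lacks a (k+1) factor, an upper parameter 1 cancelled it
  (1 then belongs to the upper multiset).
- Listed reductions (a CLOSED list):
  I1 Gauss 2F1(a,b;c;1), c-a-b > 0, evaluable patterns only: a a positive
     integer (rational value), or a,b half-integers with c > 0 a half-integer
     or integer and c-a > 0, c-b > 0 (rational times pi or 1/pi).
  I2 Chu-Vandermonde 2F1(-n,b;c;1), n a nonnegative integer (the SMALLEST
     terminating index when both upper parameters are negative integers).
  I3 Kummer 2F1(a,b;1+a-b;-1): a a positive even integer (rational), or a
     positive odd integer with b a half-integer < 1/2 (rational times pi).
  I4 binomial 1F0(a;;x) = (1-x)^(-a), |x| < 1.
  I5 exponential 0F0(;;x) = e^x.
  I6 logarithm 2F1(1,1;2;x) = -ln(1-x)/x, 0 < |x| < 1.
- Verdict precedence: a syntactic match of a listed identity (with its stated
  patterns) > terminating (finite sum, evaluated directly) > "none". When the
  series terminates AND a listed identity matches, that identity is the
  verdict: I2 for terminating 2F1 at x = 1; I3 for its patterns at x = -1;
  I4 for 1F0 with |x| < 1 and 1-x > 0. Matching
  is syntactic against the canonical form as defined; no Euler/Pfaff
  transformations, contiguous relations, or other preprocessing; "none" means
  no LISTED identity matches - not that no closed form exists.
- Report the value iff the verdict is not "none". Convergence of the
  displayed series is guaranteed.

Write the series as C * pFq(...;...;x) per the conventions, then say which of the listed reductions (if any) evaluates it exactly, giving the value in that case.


Key step: t_0 being \frac{1}{7}, the two k-th powers (C = 1/7, x = -1) combine into one argument.
Consecutive-term ratio: r(k) = -1 * (k-\frac{3}{2}) (k+7) / [(k+\frac{19}{2}) (k+1)] - rational in k, leading ratio -1; with t_0 = \frac{1}{7}, classification follows.

Canonical form: C = \frac{1}{7} times 2F1 with upper {-\frac{3}{2}, 7}, lower {\frac{19}{2}}, x = -1. Verdict: the Kummer evaluation I3 applies (x = -1; c = \frac{19}{2} equals 1+a-b for upper {-\frac{3}{2}, 7}: listed pattern). Sum: \frac{109395}{1048576} \cdot \pi.


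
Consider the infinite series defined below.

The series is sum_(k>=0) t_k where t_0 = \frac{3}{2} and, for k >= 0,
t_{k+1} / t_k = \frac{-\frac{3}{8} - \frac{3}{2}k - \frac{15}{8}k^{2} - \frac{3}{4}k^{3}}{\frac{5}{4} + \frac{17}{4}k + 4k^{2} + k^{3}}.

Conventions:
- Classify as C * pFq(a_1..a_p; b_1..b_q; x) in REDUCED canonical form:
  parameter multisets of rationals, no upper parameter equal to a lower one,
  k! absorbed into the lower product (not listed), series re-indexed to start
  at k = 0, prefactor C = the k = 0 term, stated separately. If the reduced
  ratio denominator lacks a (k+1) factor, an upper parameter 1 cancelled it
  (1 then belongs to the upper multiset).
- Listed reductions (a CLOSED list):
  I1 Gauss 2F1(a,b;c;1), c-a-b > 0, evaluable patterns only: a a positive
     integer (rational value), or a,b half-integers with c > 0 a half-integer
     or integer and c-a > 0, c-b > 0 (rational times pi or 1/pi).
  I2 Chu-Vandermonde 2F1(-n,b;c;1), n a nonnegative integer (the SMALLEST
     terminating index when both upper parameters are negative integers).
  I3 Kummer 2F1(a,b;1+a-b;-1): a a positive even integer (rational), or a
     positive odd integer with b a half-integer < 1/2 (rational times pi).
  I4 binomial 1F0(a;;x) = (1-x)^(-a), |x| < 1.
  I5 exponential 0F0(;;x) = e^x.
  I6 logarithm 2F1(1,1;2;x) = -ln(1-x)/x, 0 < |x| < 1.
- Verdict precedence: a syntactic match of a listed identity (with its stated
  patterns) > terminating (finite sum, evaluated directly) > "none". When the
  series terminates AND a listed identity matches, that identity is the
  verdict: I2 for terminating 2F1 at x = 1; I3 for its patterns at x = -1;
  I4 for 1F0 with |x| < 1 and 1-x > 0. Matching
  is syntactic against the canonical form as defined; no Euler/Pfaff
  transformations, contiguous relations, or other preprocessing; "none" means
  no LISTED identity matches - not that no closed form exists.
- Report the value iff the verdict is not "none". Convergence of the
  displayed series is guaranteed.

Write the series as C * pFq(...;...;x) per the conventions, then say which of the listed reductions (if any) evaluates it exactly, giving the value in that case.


Key step: from the first term \frac{3}{2}: the ratio is unreduced: k + 1/2 divides both sides (prefactor 3/2).
Adjacent-term ratio: r(k) = -\frac{3}{4} * (k+1) (k+1) / [(k+\frac{5}{2}) (k+1)] ; factor over Q: parameters, x = -\frac{3}{4}, and C = \frac{3}{2}.

With C = \frac{3}{2}: the canonical form is 2F1(1, 1; \frac{5}{2}; -\frac{3}{4}). Verdict: none - this 2F1 at x = -\frac{3}{4} matches no listed pattern, and upper {1, 1} holds no stopper.
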